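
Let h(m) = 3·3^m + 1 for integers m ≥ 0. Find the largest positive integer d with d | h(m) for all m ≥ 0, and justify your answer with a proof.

Computing the first values: h(0) = 4 and h(1) = 10; gcd(4, 10) = 2, so d ≤ 2.
We prove 2 | 3·3^m + 1 for all m ≥ 0 by induction on m.
For the base case m = 0: h(0) = 4 = 2·(2), so 2 | h(0).
Inductive step: suppose the statement holds for some i ≥ 0, i.e. 2 | h(i). Then
h(i+1) = 3·3^(i+1) + 1 = 3·(3·3^i + 1) - 2 = 3·h(i) - 2. The first term is divisible by 2 by the inductive hypothesis, and -2 is divisible by 2. Hence 2 | h(i+1).
By the principle of mathematical induction, the result holds for all m ≥ 0.
Therefore the largest such d is 2.

d = 2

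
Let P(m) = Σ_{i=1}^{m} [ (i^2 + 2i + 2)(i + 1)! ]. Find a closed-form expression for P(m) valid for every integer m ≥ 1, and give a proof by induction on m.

We claim P(m) = (m + 1)(m + 2)! - 2 for all m ≥ 1.
Base step (m = 1): P(1) = 10, and the closed form gives 10. They agree.
Suppose the result is true for m = i, so P(i) = (i + 1)(i + 2)! - 2.
Then P(i+1) = P(i) + ((i^2 + 4i + 5)(i + 2)!) = ((i + 1)(i + 2)! - 2) + ((i^2 + 4i + 5)(i + 2)!).
Simplifying, P(i+1) = ((i+1) + 1)((i+1) + 2)! - 2,
which is the closed form with m = i+1.
By the principle of mathematical induction, the result holds for all m ≥ 1.

P(m) = (m + 1)(m + 2)! - 2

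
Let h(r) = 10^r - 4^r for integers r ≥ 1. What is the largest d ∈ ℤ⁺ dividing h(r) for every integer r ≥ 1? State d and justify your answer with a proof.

d = 6

Computing the first values: h(1) = 6 and h(2) = 84; gcd(6, 84) = 6, so d ≤ 6.
We prove 6 | 10^r - 4^r for all r ≥ 1 by induction on r.
For the base case r = 1: h(1) = 6 = 6·(1), so 6 | h(1).
Suppose the result is true for r = m, i.e. 6 | h(m). Then
10^{m+1} − 4^{m+1} = 10·10^m − 4·4^m = 10·(10^m − 4^m) + (6)·4^m. The first term is divisible by 6 by the inductive hypothesis, and the second term (6)·4^m is divisible by 6 since 6 | 6. Hence 6 | h(m+1).
By induction, the statement is established for all r ≥ 1.
Therefore the largest such d is 6.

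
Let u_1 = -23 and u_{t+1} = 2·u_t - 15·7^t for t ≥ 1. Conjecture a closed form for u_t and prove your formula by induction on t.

Computing the first terms: u_1 = -23, u_2 = -151, u_3 = -1037. This suggests u_t = -2^t - 3·7^t.
Base step (t = 1): the formula gives -23 = -23 = u_1.
For the inductive step, assume it holds for an arbitrary p ≥ 1, so u_p = -2^p - 3·7^p.
Then u_{p+1} = 2·u_p - 15·7^p = 2·(-2^p - 3·7^p) - 15·7^p = -2^(p + 1) - 3·7^(p + 1),
which is the claimed formula at t = p+1.
By induction, the statement is established for all t ≥ 1.

u_t = -2^t - 3·7^t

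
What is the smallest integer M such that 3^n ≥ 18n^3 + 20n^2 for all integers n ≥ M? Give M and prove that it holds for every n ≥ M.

At n = 8: 6561 < 10496, so the inequality fails and M ≥ 9. We prove 3^n ≥ 18n^3 + 20n^2 for all n ≥ 9.
Base case (n = 9): 3^n = 19683 and 18n^3 + 20n^2 = 14742, so 19683 ≥ 14742.
Inductive step: suppose the statement holds for some r ≥ 9, so 3^r ≥ 18r^3 + 20r^2.
Then 3^(r + 1) = 3·(3^r) ≥ 3·(18r^3 + 20r^2).
Also, for r ≥ 9 we have 3·(18r^3 + 20r^2) ≥ 18(r+1)^3 + 20(r+1)^2, since 3·(18r^3 + 20r^2) − (18(r+1)^3 + 20(r+1)^2) = 36r^3 - 14r^2 - 94r - 38, which is nonnegative for all r ≥ 9.
Combining, 3^(r + 1) ≥ 18(r+1)^3 + 20(r+1)^2.
By the principle of mathematical induction, the result holds for all n ≥ 9.
Hence the smallest such M is 9.

M = 9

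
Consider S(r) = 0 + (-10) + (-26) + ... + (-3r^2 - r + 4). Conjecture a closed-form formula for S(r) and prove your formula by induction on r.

S(r) = -r(r - 1)(r + 3)

We claim S(r) = -r(r - 1)(r + 3) for all r ≥ 1.
When r = 1: S(1) = 0, and the closed form gives 0. They agree.
For the inductive step, assume it holds for an arbitrary i ≥ 1, so S(i) = i(-i^2 - 2i + 3).
Then S(i+1) = S(i) + (i(-3i - 7)) = (i(-i^2 - 2i + 3)) + (i(-3i - 7)).
Simplifying, S(i+1) = -i(i + 1)(i + 4) = -(i+1)((i+1) - 1)((i+1) + 3),
which is the closed form with r = i+1.
This completes the induction.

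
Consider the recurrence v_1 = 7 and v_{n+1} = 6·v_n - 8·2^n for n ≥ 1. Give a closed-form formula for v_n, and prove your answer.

v_n = 2^(n + 1) + 3·6^(n - 1)

Computing the first terms: v_1 = 7, v_2 = 26, v_3 = 124. This suggests v_n = 2^(n + 1) + 3·6^(n - 1).
Base case (n = 1): the formula gives 7 = 7 = v_1.
Inductive step: assume the claim holds for n = k, so v_k = 2^(k + 1) + 3·6^(k - 1).
Then v_{k+1} = 6·v_k - 8·2^k = 6·(2^(k + 1) + 3·6^(k - 1)) - 8·2^k = 2^(k + 2) + 3·6^k = 2^((k+1) + 1) + 3·6^((k+1) - 1),
which is the claimed formula at n = k+1.
This completes the induction.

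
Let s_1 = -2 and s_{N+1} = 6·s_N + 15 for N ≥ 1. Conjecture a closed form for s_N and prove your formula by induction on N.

s_N = 6^(N - 1) - 3

Computing the first terms: s_1 = -2, s_2 = 3, s_3 = 33. This suggests s_N = 6^(N - 1) - 3.
When N = 1: the formula gives -2 = -2 = s_1.
Inductive step: assume the claim holds for N = i, so s_i = 6^(i - 1) - 3.
Then s_{i+1} = 6·s_i + 15 = 6·(6^(i - 1) - 3) + 15 = 6^i - 3 = 6^((i+1) - 1) - 3,
which is the claimed formula at N = i+1.
By induction, the statement is established for all N ≥ 1.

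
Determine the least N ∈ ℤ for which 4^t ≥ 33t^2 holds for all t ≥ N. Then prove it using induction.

At t = 4: 256 < 528, so the inequality fails and N ≥ 5. We prove 4^t ≥ 33t^2 for all t ≥ 5.
Base step (t = 5): 4^t = 1024 and 33t^2 = 825, so 1024 ≥ 825.
Inductive step: suppose the statement holds for some i ≥ 5, so 4^i ≥ 33i^2.
Then 4^(i + 1) = 4·(4^i) ≥ 4·(33i^2).
Also, for i ≥ 5 we have 4·(33i^2) ≥ 33(i+1)^2, since 4 ≥ (1 + 1/i)^2 for all i ≥ 5.
Combining, 4^(i + 1) ≥ 33(i+1)^2.
Hence, by induction on t, the claim holds for every t ≥ 5.
Hence the smallest such N is 5.

N = 5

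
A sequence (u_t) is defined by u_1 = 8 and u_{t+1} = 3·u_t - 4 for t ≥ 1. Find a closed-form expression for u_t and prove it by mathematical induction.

u_t = 2·3^t + 2

Computing the first terms: u_1 = 8, u_2 = 20, u_3 = 56. This suggests u_t = 2·3^t + 2.
When t = 1: the formula gives 8 = 8 = u_1.
Inductive step: suppose the statement holds for some r ≥ 1, so u_r = 2·3^r + 2.
Then u_{r+1} = 3·u_r - 4 = 3·(2·3^r + 2) - 4 = 2·3^(r + 1) + 2,
which is the claimed formula at t = r+1.
Hence, by induction on t, the claim holds for every t ≥ 1.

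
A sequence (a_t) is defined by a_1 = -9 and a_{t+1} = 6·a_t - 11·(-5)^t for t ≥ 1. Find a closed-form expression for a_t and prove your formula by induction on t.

a_t = (-5)^t - 4·6^(t - 1)

Computing the first terms: a_1 = -9, a_2 = 1, a_3 = -269. This suggests a_t = (-5)^t - 4·6^(t - 1).
Base step (t = 1): the formula gives -9 = -9 = a_1.
Suppose the result is true for t = i, so a_i = (-5)^i - 4·6^(i - 1).
Then a_{i+1} = 6·a_i - 11·(-5)^i = 6·((-5)^i - 4·6^(i - 1)) - 11·(-5)^i = (-5)^(i + 1) - 4·6^i = (-5)^(i+1) - 4·6^((i+1) - 1),
which is the claimed formula at t = i+1.
By induction, the statement is established for all t ≥ 1.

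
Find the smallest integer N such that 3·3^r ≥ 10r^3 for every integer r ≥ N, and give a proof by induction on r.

N = 6

At r = 5: 729 < 1250, so the inequality fails and N ≥ 6. We prove 3·3^r ≥ 10r^3 for all r ≥ 6.
When r = 6: 3·3^r = 2187 and 10r^3 = 2160, so 2187 ≥ 2160.
For the inductive step, assume it holds for an arbitrary k ≥ 6, so 3·3^k ≥ 10k^3.
Then 3·3^(k + 1) = 3·(3·3^k) ≥ 3·(10k^3).
Also, for k ≥ 6 we have 3·(10k^3) ≥ 10(k+1)^3, since 3 ≥ (1 + 1/k)^3 for all k ≥ 6.
Combining, 3·3^(k + 1) ≥ 10(k+1)^3.
Hence, by induction on r, the claim holds for every r ≥ 6.
Hence the smallest such N is 6.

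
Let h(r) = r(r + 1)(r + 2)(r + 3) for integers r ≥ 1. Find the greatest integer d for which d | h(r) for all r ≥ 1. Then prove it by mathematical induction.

Computing the first values: h(1) = 24 and h(2) = 120; gcd(24, 120) = 24, so d ≤ 24.
We prove 24 | r(r + 1)(r + 2)(r + 3) for all r ≥ 1 by induction on r.
When r = 1: h(1) = 24 = 24·(1), so 24 | h(1).
Inductive step: assume the claim holds for r = k, i.e. 24 | h(k). Then
h(k+1) − h(k) = (k+1)·(k+2)·(k+3)·(k+4) − k·(k+1)·(k+2)·(k+3) = (k+1)·(k+2)·(k+3)·[(k+4) − k] = 4·(k+1)·(k+2)·(k+3). The product of 3 consecutive integers is divisible by (3)! = 6, so h(k+1) − h(k) is divisible by 4·6 = 24. By the inductive hypothesis 24 | h(k), hence 24 | h(k+1).
By the principle of mathematical induction, the result holds for all r ≥ 1.
Therefore the largest such d is 24.

d = 24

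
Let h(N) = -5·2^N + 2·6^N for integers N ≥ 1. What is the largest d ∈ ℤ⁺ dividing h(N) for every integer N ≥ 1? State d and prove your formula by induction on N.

Computing the first values: h(1) = 2 and h(2) = 52; gcd(2, 52) = 2, so d ≤ 2.
We prove 2 | -5·2^N + 2·6^N for all N ≥ 1 by induction on N.
Base step (N = 1): h(1) = 2 = 2·(1), so 2 | h(1).
Suppose the result is true for N = i, i.e. 2 | h(i). Then
h(i+1) − 6·h(i) = (-5·2^(i+1) + 2·6^(i+1)) − 6·(-5·2^i + 2·6^i) = (-5)·2^i·(2 − 6) = (20)·2^i. Since 2 | h(i) by the inductive hypothesis, 2 | 6·h(i); and 2 | 20 since 20 = 2·10. Therefore 2 | h(i+1).
By induction, the statement is established for all N ≥ 1.
Therefore the largest such d is 2.

d = 2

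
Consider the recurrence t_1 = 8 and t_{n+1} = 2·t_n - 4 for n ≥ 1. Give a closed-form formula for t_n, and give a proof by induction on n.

t_n = 2^(n + 1) + 4

Computing the first terms: t_1 = 8, t_2 = 12, t_3 = 20. This suggests t_n = 2^(n + 1) + 4.
Base step (n = 1): the formula gives 8 = 8 = t_1.
Suppose the result is true for n = r, so t_r = 2^(r + 1) + 4.
Then t_{r+1} = 2·t_r - 4 = 2·(2^(r + 1) + 4) - 4 = 2^(r + 2) + 4 = 2^((r+1) + 1) + 4,
which is the claimed formula at n = r+1.
Hence, by induction on n, the claim holds for every n ≥ 1.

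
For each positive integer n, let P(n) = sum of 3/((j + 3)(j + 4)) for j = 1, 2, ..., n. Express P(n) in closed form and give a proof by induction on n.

We claim P(n) = 3n/(4(n + 4)) for all n ≥ 1.
Base step (n = 1): P(1) = 3/20, and the closed form gives 3/20. They agree.
Inductive step: assume the claim holds for n = j, so P(j) = 3j/(4(j + 4)).
Then P(j+1) = P(j) + (3/((j + 4)(j + 5))) = (3j/(4(j + 4))) + (3/((j + 4)(j + 5))).
Simplifying, P(j+1) = 3(j + 1)/(4(j + 5)) = 3(j+1)/(4((j+1) + 4)),
which is the closed form with n = j+1.
This completes the induction.

P(n) = 3n/(4(n + 4))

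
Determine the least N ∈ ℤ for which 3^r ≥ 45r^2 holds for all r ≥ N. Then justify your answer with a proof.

At r = 7: 2187 < 2205, so the inequality fails and N ≥ 8. We prove 3^r ≥ 45r^2 for all r ≥ 8.
When r = 8: 3^r = 6561 and 45r^2 = 2880, so 6561 ≥ 2880.
Inductive step: suppose the statement holds for some k ≥ 8, so 3^k ≥ 45k^2.
Then 3^(k + 1) = 3·(3^k) ≥ 3·(45k^2).
Also, for k ≥ 8 we have 3·(45k^2) ≥ 45(k+1)^2, since 3 ≥ (1 + 1/k)^2 for all k ≥ 8.
Combining, 3^(k + 1) ≥ 45(k+1)^2.
By the principle of mathematical induction, the result holds for all r ≥ 8.
Hence the smallest such N is 8.

N = 8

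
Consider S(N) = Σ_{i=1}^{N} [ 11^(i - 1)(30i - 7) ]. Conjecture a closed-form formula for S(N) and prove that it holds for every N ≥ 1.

We claim S(N) = 11^N(3N - 1) + 1 for all N ≥ 1.
Base case (N = 1): S(1) = 23, and the closed form gives 23. They agree.
Inductive step: assume the claim holds for N = i, so S(i) = 11^i(3i - 1) + 1.
Then S(i+1) = S(i) + (11^i(30i + 23)) = (11^i(3i - 1) + 1) + (11^i(30i + 23)).
Simplifying, S(i+1) = 33·11^i·i + 22·11^i + 1 = 11^(i+1)(3(i+1) - 1) + 1,
which is the closed form with N = i+1.
By the principle of mathematical induction, the result holds for all N ≥ 1.

S(N) = 11^N(3N - 1) + 1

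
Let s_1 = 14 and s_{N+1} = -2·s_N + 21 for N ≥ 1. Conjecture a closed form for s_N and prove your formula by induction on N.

s_N = 7(-2)^(N - 1) + 7

Computing the first terms: s_1 = 14, s_2 = -7, s_3 = 35. This suggests s_N = 7(-2)^(N - 1) + 7.
Base step (N = 1): the formula gives 14 = 14 = s_1.
Inductive step: suppose the statement holds for some r ≥ 1, so s_r = 7(-2)^(r - 1) + 7.
Then s_{r+1} = -2·s_r + 21 = -2·(7(-2)^(r - 1) + 7) + 21 = 7(-2)^r + 7 = 7(-2)^((r+1) - 1) + 7,
which is the claimed formula at N = r+1.
Hence, by induction on N, the claim holds for every N ≥ 1.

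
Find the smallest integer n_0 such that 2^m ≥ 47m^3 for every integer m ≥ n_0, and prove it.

At m = 18: 262144 < 274104, so the inequality fails and n_0 ≥ 19. We prove 2^m ≥ 47m^3 for all m ≥ 19.
For the base case m = 19: 2^m = 524288 and 47m^3 = 322373, so 524288 ≥ 322373.
Inductive step: suppose the statement holds for some r ≥ 19, so 2^r ≥ 47r^3.
Then 2^(r + 1) = 2·(2^r) ≥ 2·(47r^3).
Also, for r ≥ 19 we have 2·(47r^3) ≥ 47(r+1)^3, since 2 ≥ (1 + 1/r)^3 for all r ≥ 19.
Combining, 2^(r + 1) ≥ 47(r+1)^3.
By the principle of mathematical induction, the result holds for all m ≥ 19.
Hence the smallest such n_0 is 19.

n_0 = 19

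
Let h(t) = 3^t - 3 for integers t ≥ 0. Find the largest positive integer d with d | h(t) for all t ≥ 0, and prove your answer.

d = 2

Computing the first values: h(0) = -2 and h(1) = 0; gcd(-2, 0) = 2, so d ≤ 2.
We prove 2 | 3^t - 3 for all t ≥ 0 by induction on t.
Base step (t = 0): h(0) = -2 = 2·(-1), so 2 | h(0).
For the inductive step, assume it holds for an arbitrary i ≥ 0, i.e. 2 | h(i). Then
h(i+1) = 3^(i+1) - 3 = 3·(3^i - 3) + 6 = 3·h(i) + 6. The first term is divisible by 2 by the inductive hypothesis, and 6 is divisible by 2. Hence 2 | h(i+1).
This completes the induction.
Therefore the largest such d is 2.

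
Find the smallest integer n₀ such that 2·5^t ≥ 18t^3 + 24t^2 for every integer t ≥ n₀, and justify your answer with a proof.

At t = 4: 1250 < 1536, so the inequality fails and n₀ ≥ 5. We prove 2·5^t ≥ 18t^3 + 24t^2 for all t ≥ 5.
Base case (t = 5): 2·5^t = 6250 and 18t^3 + 24t^2 = 2850, so 6250 ≥ 2850.
Inductive step: assume the claim holds for t = j, so 2·5^j ≥ 18j^3 + 24j^2.
Then 2·5^(j + 1) = 5·(2·5^j) ≥ 5·(18j^3 + 24j^2).
Also, for j ≥ 5 we have 5·(18j^3 + 24j^2) ≥ 18(j+1)^3 + 24(j+1)^2, since 5·(18j^3 + 24j^2) − (18(j+1)^3 + 24(j+1)^2) = 72j^3 + 42j^2 - 102j - 42, which is nonnegative for all j ≥ 5.
Combining, 2·5^(j + 1) ≥ 18(j+1)^3 + 24(j+1)^2.
By the principle of mathematical induction, the result holds for all t ≥ 5.
Hence the smallest such n₀ is 5.

n₀ = 5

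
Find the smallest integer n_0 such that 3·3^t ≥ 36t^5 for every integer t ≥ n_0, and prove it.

At t = 14: 14348907 < 19361664, so the inequality fails and n_0 ≥ 15. We prove 3·3^t ≥ 36t^5 for all t ≥ 15.
For the base case t = 15: 3·3^t = 43046721 and 36t^5 = 27337500, so 43046721 ≥ 27337500.
Inductive step: suppose the statement holds for some r ≥ 15, so 3·3^r ≥ 36r^5.
Then 3·3^(r + 1) = 3·(3·3^r) ≥ 3·(36r^5).
Also, for r ≥ 15 we have 3·(36r^5) ≥ 36(r+1)^5, since 3 ≥ (1 + 1/r)^5 for all r ≥ 15.
Combining, 3·3^(r + 1) ≥ 36(r+1)^5.
This completes the induction.
Hence the smallest such n_0 is 15.

n_0 = 15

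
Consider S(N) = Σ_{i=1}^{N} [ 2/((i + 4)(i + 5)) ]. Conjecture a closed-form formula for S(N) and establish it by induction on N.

We claim S(N) = 2N/(5(N + 5)) for all N ≥ 1.
Base case (N = 1): S(1) = 1/15, and the closed form gives 1/15. They agree.
Inductive step: suppose the statement holds for some i ≥ 1, so S(i) = 2i/(5(i + 5)).
Then S(i+1) = S(i) + (2/((i + 5)(i + 6))) = (2i/(5(i + 5))) + (2/((i + 5)(i + 6))).
Simplifying, S(i+1) = 2(i + 1)/(5(i + 6)) = 2(i+1)/(5((i+1) + 5)),
which is the closed form with N = i+1.
Hence, by induction on N, the claim holds for every N ≥ 1.

S(N) = 2N/(5(N + 5))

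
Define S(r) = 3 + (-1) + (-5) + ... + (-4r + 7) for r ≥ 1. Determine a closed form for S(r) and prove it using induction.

We claim S(r) = -r(2r - 5) for all r ≥ 1.
Base step (r = 1): S(1) = 3, and the closed form gives 3. They agree.
Inductive step: assume the claim holds for r = j, so S(j) = j(-2j + 5).
Then S(j+1) = S(j) + (-4j + 3) = (j(-2j + 5)) + (-4j + 3).
Simplifying, S(j+1) = -(j + 1)(2j - 3) = -(j+1)(2(j+1) - 5),
which is the closed form with r = j+1.
By the principle of mathematical induction, the result holds for all r ≥ 1.

S(r) = -r(2r - 5)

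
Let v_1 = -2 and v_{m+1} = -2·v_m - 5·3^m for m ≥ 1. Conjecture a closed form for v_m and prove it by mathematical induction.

Computing the first terms: v_1 = -2, v_2 = -11, v_3 = -23. This suggests v_m = (-2)^(m - 1) - 3^m.
Base step (m = 1): the formula gives -2 = -2 = v_1.
Inductive step: assume the claim holds for m = k, so v_k = (-2)^(k - 1) - 3^k.
Then v_{k+1} = -2·v_k - 5·3^k = -2·((-2)^(k - 1) - 3^k) - 5·3^k = (-2)^k - 3^(k + 1) = (-2)^((k+1) - 1) - 3^(k+1),
which is the claimed formula at m = k+1.
By the principle of mathematical induction, the result holds for all m ≥ 1.

v_m = (-2)^(m - 1) - 3^m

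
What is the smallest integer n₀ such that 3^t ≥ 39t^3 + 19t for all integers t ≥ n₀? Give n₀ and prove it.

At t = 9: 19683 < 28602, so the inequality fails and n₀ ≥ 10. We prove 3^t ≥ 39t^3 + 19t for all t ≥ 10.
Base step (t = 10): 3^t = 59049 and 39t^3 + 19t = 39190, so 59049 ≥ 39190.
Inductive step: assume the claim holds for t = i, so 3^i ≥ 39i^3 + 19i.
Then 3^(i + 1) = 3·(3^i) ≥ 3·(39i^3 + 19i).
Also, for i ≥ 10 we have 3·(39i^3 + 19i) ≥ 39(i+1)^3 + 19(i+1), since 3·(39i^3 + 19i) − (39(i+1)^3 + 19(i+1)) = 78i^3 - 117i^2 - 79i - 58, which is nonnegative for all i ≥ 10.
Combining, 3^(i + 1) ≥ 39(i+1)^3 + 19(i+1).
Hence, by induction on t, the claim holds for every t ≥ 10.
Hence the smallest such n₀ is 10.

n₀ = 10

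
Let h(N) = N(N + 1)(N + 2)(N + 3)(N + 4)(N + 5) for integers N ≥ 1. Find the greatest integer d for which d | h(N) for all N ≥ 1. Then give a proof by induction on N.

Computing the first values: h(1) = 720 and h(2) = 5040; gcd(720, 5040) = 720, so d ≤ 720.
We prove 720 | N(N + 1)(N + 2)(N + 3)(N + 4)(N + 5) for all N ≥ 1 by induction on N.
When N = 1: h(1) = 720 = 720·(1), so 720 | h(1).
Suppose the result is true for N = p, i.e. 720 | h(p). Then
h(p+1) − h(p) = (p+1)·(p+2)·(p+3)·(p+4)·(p+5)·(p+6) − p·(p+1)·(p+2)·(p+3)·(p+4)·(p+5) = (p+1)·(p+2)·(p+3)·(p+4)·(p+5)·[(p+6) − p] = 6·(p+1)·(p+2)·(p+3)·(p+4)·(p+5). The product of 5 consecutive integers is divisible by (5)! = 120, so h(p+1) − h(p) is divisible by 6·120 = 720. By the inductive hypothesis 720 | h(p), hence 720 | h(p+1).
This completes the induction.
Therefore the largest such d is 720.

d = 720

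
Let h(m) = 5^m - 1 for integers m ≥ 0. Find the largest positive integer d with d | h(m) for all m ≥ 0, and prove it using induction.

d = 4

Computing the first values: h(0) = 0 and h(1) = 4; gcd(0, 4) = 4, so d ≤ 4.
We prove 4 | 5^m - 1 for all m ≥ 0 by induction on m.
Base step (m = 0): h(0) = 0 = 4·(0), so 4 | h(0).
Inductive step: assume the claim holds for m = j, i.e. 4 | h(j). Then
h(j+1) = 5^(j+1) - 1 = 5·(5^j - 1) + 4 = 5·h(j) + 4. The first term is divisible by 4 by the inductive hypothesis, and 4 is divisible by 4. Hence 4 | h(j+1).
Hence, by induction on m, the claim holds for every m ≥ 0.
Therefore the largest such d is 4.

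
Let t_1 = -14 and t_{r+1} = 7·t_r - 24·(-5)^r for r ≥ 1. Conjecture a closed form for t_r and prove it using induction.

t_r = 2(-5)^r - 4·7^(r - 1)

Computing the first terms: t_1 = -14, t_2 = 22, t_3 = -446. This suggests t_r = 2(-5)^r - 4·7^(r - 1).
Base step (r = 1): the formula gives -14 = -14 = t_1.
Suppose the result is true for r = p, so t_p = 2(-5)^p - 4·7^(p - 1).
Then t_{p+1} = 7·t_p - 24·(-5)^p = 7·(2(-5)^p - 4·7^(p - 1)) - 24·(-5)^p = 2(-5)^(p + 1) - 4·7^p = 2(-5)^(p+1) - 4·7^((p+1) - 1),
which is the claimed formula at r = p+1.
By induction, the statement is established for all r ≥ 1.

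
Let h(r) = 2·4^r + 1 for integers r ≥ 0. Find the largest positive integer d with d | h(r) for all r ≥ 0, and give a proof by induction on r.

Computing the first values: h(0) = 3 and h(1) = 9; gcd(3, 9) = 3, so d ≤ 3.
We prove 3 | 2·4^r + 1 for all r ≥ 0 by induction on r.
Base case (r = 0): h(0) = 3 = 3·(1), so 3 | h(0).
For the inductive step, assume it holds for an arbitrary m ≥ 0, i.e. 3 | h(m). Then
h(m+1) = 2·4^(m+1) + 1 = 4·(2·4^m + 1) - 3 = 4·h(m) - 3. The first term is divisible by 3 by the inductive hypothesis, and -3 is divisible by 3. Hence 3 | h(m+1).
This completes the induction.
Therefore the largest such d is 3.

d = 3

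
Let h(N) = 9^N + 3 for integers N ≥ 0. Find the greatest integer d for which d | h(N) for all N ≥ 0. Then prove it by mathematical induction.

d = 4

Computing the first values: h(0) = 4 and h(1) = 12; gcd(4, 12) = 4, so d ≤ 4.
We prove 4 | 9^N + 3 for all N ≥ 0 by induction on N.
Base case (N = 0): h(0) = 4 = 4·(1), so 4 | h(0).
Suppose the result is true for N = k, i.e. 4 | h(k). Then
h(k+1) = 9^(k+1) + 3 = 9·(9^k + 3) - 24 = 9·h(k) - 24. The first term is divisible by 4 by the inductive hypothesis, and -24 is divisible by 4. Hence 4 | h(k+1).
This completes the induction.
Therefore the largest such d is 4.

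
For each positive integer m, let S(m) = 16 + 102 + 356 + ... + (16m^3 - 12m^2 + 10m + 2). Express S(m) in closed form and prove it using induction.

We claim S(m) = m(4m^3 + 4m^2 + 3m + 5) for all m ≥ 1.
For the base case m = 1: S(1) = 16, and the closed form gives 16. They agree.
For the inductive step, assume it holds for an arbitrary r ≥ 1, so S(r) = r(4r^3 + 4r^2 + 3r + 5).
Then S(r+1) = S(r) + (16r^3 + 36r^2 + 34r + 16) = (r(4r^3 + 4r^2 + 3r + 5)) + (16r^3 + 36r^2 + 34r + 16).
Simplifying, S(r+1) = (r + 1)(4r^3 + 16r^2 + 23r + 16) = (r+1)(4(r+1)^3 + 4(r+1)^2 + 3(r+1) + 5),
which is the closed form with m = r+1.
This completes the induction.

S(m) = m(4m^3 + 4m^2 + 3m + 5)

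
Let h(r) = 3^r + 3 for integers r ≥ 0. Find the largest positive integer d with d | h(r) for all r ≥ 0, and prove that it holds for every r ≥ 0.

Computing the first values: h(0) = 4 and h(1) = 6; gcd(4, 6) = 2, so d ≤ 2.
We prove 2 | 3^r + 3 for all r ≥ 0 by induction on r.
Base step (r = 0): h(0) = 4 = 2·(2), so 2 | h(0).
Inductive step: assume the claim holds for r = i, i.e. 2 | h(i). Then
h(i+1) = 3^(i+1) + 3 = 3·(3^i + 3) - 6 = 3·h(i) - 6. The first term is divisible by 2 by the inductive hypothesis, and -6 is divisible by 2. Hence 2 | h(i+1).
By the principle of mathematical induction, the result holds for all r ≥ 0.
Therefore the largest such d is 2.

d = 2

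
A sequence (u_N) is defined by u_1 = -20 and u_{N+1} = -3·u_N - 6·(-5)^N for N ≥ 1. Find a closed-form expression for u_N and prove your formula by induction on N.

Computing the first terms: u_1 = -20, u_2 = 90, u_3 = -420. This suggests u_N = -5(-3)^(N - 1) + 3(-5)^N.
When N = 1: the formula gives -20 = -20 = u_1.
Suppose the result is true for N = r, so u_r = -5(-3)^(r - 1) + 3(-5)^r.
Then u_{r+1} = -3·u_r - 6·(-5)^r = -3·(-5(-3)^(r - 1) + 3(-5)^r) - 6·(-5)^r = -5(-3)^r + 3(-5)^(r + 1) = -5(-3)^((r+1) - 1) + 3(-5)^(r+1),
which is the claimed formula at N = r+1.
Hence, by induction on N, the claim holds for every N ≥ 1.

u_N = -5(-3)^(N - 1) + 3(-5)^N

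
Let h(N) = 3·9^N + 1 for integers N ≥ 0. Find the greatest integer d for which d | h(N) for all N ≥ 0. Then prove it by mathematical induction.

d = 4

Computing the first values: h(0) = 4 and h(1) = 28; gcd(4, 28) = 4, so d ≤ 4.
We prove 4 | 3·9^N + 1 for all N ≥ 0 by induction on N.
When N = 0: h(0) = 4 = 4·(1), so 4 | h(0).
For the inductive step, assume it holds for an arbitrary p ≥ 0, i.e. 4 | h(p). Then
h(p+1) = 3·9^(p+1) + 1 = 9·(3·9^p + 1) - 8 = 9·h(p) - 8. The first term is divisible by 4 by the inductive hypothesis, and -8 is divisible by 4. Hence 4 | h(p+1).
This completes the induction.
Therefore the largest such d is 4.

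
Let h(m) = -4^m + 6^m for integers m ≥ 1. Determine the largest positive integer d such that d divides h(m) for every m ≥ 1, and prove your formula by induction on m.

d = 2

Computing the first values: h(1) = 2 and h(2) = 20; gcd(2, 20) = 2, so d ≤ 2.
We prove 2 | -4^m + 6^m for all m ≥ 1 by induction on m.
When m = 1: h(1) = 2 = 2·(1), so 2 | h(1).
Suppose the result is true for m = p, i.e. 2 | h(p). Then
6^{p+1} − 4^{p+1} = 6·6^p − 4·4^p = 6·(6^p − 4^p) + (2)·4^p. The first term is divisible by 2 by the inductive hypothesis, and the second term (2)·4^p is divisible by 2 since 2 | 2. Hence 2 | h(p+1).
By induction, the statement is established for all m ≥ 1.
Therefore the largest such d is 2.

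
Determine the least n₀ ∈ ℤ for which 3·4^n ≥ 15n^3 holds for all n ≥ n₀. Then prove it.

At n = 4: 768 < 960, so the inequality fails and n₀ ≥ 5. We prove 3·4^n ≥ 15n^3 for all n ≥ 5.
For the base case n = 5: 3·4^n = 3072 and 15n^3 = 1875, so 3072 ≥ 1875.
Suppose the result is true for n = i, so 3·4^i ≥ 15i^3.
Then 3·4^(i + 1) = 4·(3·4^i) ≥ 4·(15i^3).
Also, for i ≥ 5 we have 4·(15i^3) ≥ 15(i+1)^3, since 4 ≥ (1 + 1/i)^3 for all i ≥ 5.
Combining, 3·4^(i + 1) ≥ 15(i+1)^3.
By induction, the statement is established for all n ≥ 5.
Hence the smallest such n₀ is 5.

n₀ = 5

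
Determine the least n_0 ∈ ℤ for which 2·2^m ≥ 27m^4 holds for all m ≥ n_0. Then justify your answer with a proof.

n_0 = 22

At m = 21: 4194304 < 5250987, so the inequality fails and n_0 ≥ 22. We prove 2·2^m ≥ 27m^4 for all m ≥ 22.
For the base case m = 22: 2·2^m = 8388608 and 27m^4 = 6324912, so 8388608 ≥ 6324912.
For the inductive step, assume it holds for an arbitrary k ≥ 22, so 2·2^k ≥ 27k^4.
Then 2·2^(k + 1) = 2·(2·2^k) ≥ 2·(27k^4).
Also, for k ≥ 22 we have 2·(27k^4) ≥ 27(k+1)^4, since 2 ≥ (1 + 1/k)^4 for all k ≥ 22.
Combining, 2·2^(k + 1) ≥ 27(k+1)^4.
By induction, the statement is established for all m ≥ 22.
Hence the smallest such n_0 is 22.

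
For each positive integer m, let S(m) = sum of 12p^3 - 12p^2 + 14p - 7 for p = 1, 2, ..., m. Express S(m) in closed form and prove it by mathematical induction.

S(m) = m(3m^3 + 2m^2 + 4m - 2)

We claim S(m) = m(3m^3 + 2m^2 + 4m - 2) for all m ≥ 1.
Base step (m = 1): S(1) = 7, and the closed form gives 7. They agree.
Inductive step: suppose the statement holds for some p ≥ 1, so S(p) = p(3p^3 + 2p^2 + 4p - 2).
Then S(p+1) = S(p) + (12p^3 + 24p^2 + 26p + 7) = (p(3p^3 + 2p^2 + 4p - 2)) + (12p^3 + 24p^2 + 26p + 7).
Simplifying, S(p+1) = (p + 1)(3p^3 + 11p^2 + 17p + 7) = (p+1)(3(p+1)^3 + 2(p+1)^2 + 4(p+1) - 2),
which is the closed form with m = p+1.
By induction, the statement is established for all m ≥ 1.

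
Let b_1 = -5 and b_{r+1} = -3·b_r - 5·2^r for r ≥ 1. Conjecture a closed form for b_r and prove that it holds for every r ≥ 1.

Computing the first terms: b_1 = -5, b_2 = 5, b_3 = -35. This suggests b_r = (-3)^r - 2^r.
Base step (r = 1): the formula gives -5 = -5 = b_1.
Suppose the result is true for r = k, so b_k = (-3)^k - 2^k.
Then b_{k+1} = -3·b_k - 5·2^k = -3·((-3)^k - 2^k) - 5·2^k = (-3)^(k + 1) - 2^(k + 1),
which is the claimed formula at r = k+1.
Hence, by induction on r, the claim holds for every r ≥ 1.

b_r = (-3)^r - 2^r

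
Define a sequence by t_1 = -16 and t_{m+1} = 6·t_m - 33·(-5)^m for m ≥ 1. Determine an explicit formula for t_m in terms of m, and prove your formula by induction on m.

t_m = 3(-5)^m - 6^(m - 1)

Computing the first terms: t_1 = -16, t_2 = 69, t_3 = -411. This suggests t_m = 3(-5)^m - 6^(m - 1).
When m = 1: the formula gives -16 = -16 = t_1.
Inductive step: assume the claim holds for m = p, so t_p = 3(-5)^p - 6^(p - 1).
Then t_{p+1} = 6·t_p - 33·(-5)^p = 6·(3(-5)^p - 6^(p - 1)) - 33·(-5)^p = 3(-5)^(p + 1) - 6^p = 3(-5)^(p+1) - 6^((p+1) - 1),
which is the claimed formula at m = p+1.
By the principle of mathematical induction, the result holds for all m ≥ 1.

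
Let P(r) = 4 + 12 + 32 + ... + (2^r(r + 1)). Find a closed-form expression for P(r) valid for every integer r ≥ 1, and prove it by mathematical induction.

P(r) = 2^(r + 1)r

We claim P(r) = 2^(r + 1)r for all r ≥ 1.
Base case (r = 1): P(1) = 4, and the closed form gives 4. They agree.
Inductive step: assume the claim holds for r = k, so P(k) = 2^(k + 1)k.
Then P(k+1) = P(k) + (2^(k + 1)(k + 2)) = (2^(k + 1)k) + (2^(k + 1)(k + 2)).
Simplifying, P(k+1) = 2^(k + 2)(k + 1) = 2^((k+1) + 1)(k+1),
which is the closed form with r = k+1.
By induction, the statement is established for all r ≥ 1.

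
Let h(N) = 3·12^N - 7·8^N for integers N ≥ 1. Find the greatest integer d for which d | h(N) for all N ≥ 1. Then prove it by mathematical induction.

d = 4

Computing the first values: h(1) = -20 and h(2) = -16; gcd(-20, -16) = 4, so d ≤ 4.
We prove 4 | 3·12^N - 7·8^N for all N ≥ 1 by induction on N.
Base case (N = 1): h(1) = -20 = 4·(-5), so 4 | h(1).
Suppose the result is true for N = i, i.e. 4 | h(i). Then
h(i+1) − 12·h(i) = (3·12^(i+1) - 7·8^(i+1)) − 12·(3·12^i - 7·8^i) = (-7)·8^i·(8 − 12) = (28)·8^i. Since 4 | h(i) by the inductive hypothesis, 4 | 12·h(i); and 4 | 28 since 28 = 4·7. Therefore 4 | h(i+1).
Hence, by induction on N, the claim holds for every N ≥ 1.
Therefore the largest such d is 4.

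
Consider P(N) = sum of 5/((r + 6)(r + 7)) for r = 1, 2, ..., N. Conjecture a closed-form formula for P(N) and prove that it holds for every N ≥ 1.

P(N) = 5N/(7(N + 7))

We claim P(N) = 5N/(7(N + 7)) for all N ≥ 1.
Base step (N = 1): P(1) = 5/56, and the closed form gives 5/56. They agree.
Inductive step: assume the claim holds for N = r, so P(r) = 5r/(7(r + 7)).
Then P(r+1) = P(r) + (5/((r + 7)(r + 8))) = (5r/(7(r + 7))) + (5/((r + 7)(r + 8))).
Simplifying, P(r+1) = 5(r + 1)/(7(r + 8)) = 5(r+1)/(7((r+1) + 7)),
which is the closed form with N = r+1.
Hence, by induction on N, the claim holds for every N ≥ 1.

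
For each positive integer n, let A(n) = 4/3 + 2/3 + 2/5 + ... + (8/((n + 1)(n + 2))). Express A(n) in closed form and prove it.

We claim A(n) = 4n/(n + 2) for all n ≥ 1.
When n = 1: A(1) = 4/3, and the closed form gives 4/3. They agree.
Suppose the result is true for n = m, so A(m) = 4m/(m + 2).
Then A(m+1) = A(m) + (8/((m + 2)(m + 3))) = (4m/(m + 2)) + (8/((m + 2)(m + 3))).
Simplifying, A(m+1) = 4(m + 1)/(m + 3) = 4(m+1)/((m+1) + 2),
which is the closed form with n = m+1.
By the principle of mathematical induction, the result holds for all n ≥ 1.

A(n) = 4n/(n + 2)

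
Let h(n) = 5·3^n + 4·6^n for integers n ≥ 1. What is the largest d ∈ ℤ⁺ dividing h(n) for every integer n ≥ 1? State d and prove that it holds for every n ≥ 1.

Computing the first values: h(1) = 39 and h(2) = 189; gcd(39, 189) = 3, so d ≤ 3.
We prove 3 | 5·3^n + 4·6^n for all n ≥ 1 by induction on n.
When n = 1: h(1) = 39 = 3·(13), so 3 | h(1).
Suppose the result is true for n = r, i.e. 3 | h(r). Then
h(r+1) − 6·h(r) = (5·3^(r+1) + 4·6^(r+1)) − 6·(5·3^r + 4·6^r) = (5)·3^r·(3 − 6) = (-15)·3^r. Since 3 | h(r) by the inductive hypothesis, 3 | 6·h(r); and 3 | -15 since -15 = 3·-5. Therefore 3 | h(r+1).
By the principle of mathematical induction, the result holds for all n ≥ 1.
Therefore the largest such d is 3.

d = 3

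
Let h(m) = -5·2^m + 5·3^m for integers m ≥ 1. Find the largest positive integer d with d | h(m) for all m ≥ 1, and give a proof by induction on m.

Computing the first values: h(1) = 5 and h(2) = 25; gcd(5, 25) = 5, so d ≤ 5.
We prove 5 | -5·2^m + 5·3^m for all m ≥ 1 by induction on m.
Base case (m = 1): h(1) = 5 = 5·(1), so 5 | h(1).
Inductive step: assume the claim holds for m = p, i.e. 5 | h(p). Then
h(p+1) − 3·h(p) = (-5·2^(p+1) + 5·3^(p+1)) − 3·(-5·2^p + 5·3^p) = (-5)·2^p·(2 − 3) = (5)·2^p. Since 5 | h(p) by the inductive hypothesis, 5 | 3·h(p); and 5 | 5 since 5 = 5·1. Therefore 5 | h(p+1).
By the principle of mathematical induction, the result holds for all m ≥ 1.
Therefore the largest such d is 5.

d = 5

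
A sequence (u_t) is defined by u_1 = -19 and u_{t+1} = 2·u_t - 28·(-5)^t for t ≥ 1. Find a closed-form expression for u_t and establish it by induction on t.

u_t = 4(-5)^t + 2^(t - 1)

Computing the first terms: u_1 = -19, u_2 = 102, u_3 = -496. This suggests u_t = 4(-5)^t + 2^(t - 1).
Base step (t = 1): the formula gives -19 = -19 = u_1.
Inductive step: assume the claim holds for t = p, so u_p = 4(-5)^p + 2^(p - 1).
Then u_{p+1} = 2·u_p - 28·(-5)^p = 2·(4(-5)^p + 2^(p - 1)) - 28·(-5)^p = 4(-5)^(p + 1) + 2^p = 4(-5)^(p+1) + 2^((p+1) - 1),
which is the claimed formula at t = p+1.
Hence, by induction on t, the claim holds for every t ≥ 1.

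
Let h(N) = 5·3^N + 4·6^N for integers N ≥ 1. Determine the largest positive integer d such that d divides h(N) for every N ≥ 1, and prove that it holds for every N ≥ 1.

Computing the first values: h(1) = 39 and h(2) = 189; gcd(39, 189) = 3, so d ≤ 3.
We prove 3 | 5·3^N + 4·6^N for all N ≥ 1 by induction on N.
When N = 1: h(1) = 39 = 3·(13), so 3 | h(1).
For the inductive step, assume it holds for an arbitrary j ≥ 1, i.e. 3 | h(j). Then
h(j+1) − 6·h(j) = (5·3^(j+1) + 4·6^(j+1)) − 6·(5·3^j + 4·6^j) = (5)·3^j·(3 − 6) = (-15)·3^j. Since 3 | h(j) by the inductive hypothesis, 3 | 6·h(j); and 3 | -15 since -15 = 3·-5. Therefore 3 | h(j+1).
This completes the induction.
Therefore the largest such d is 3.

d = 3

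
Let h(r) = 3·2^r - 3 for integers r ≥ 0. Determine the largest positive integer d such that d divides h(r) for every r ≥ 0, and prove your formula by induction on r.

d = 3

Computing the first values: h(0) = 0 and h(1) = 3; gcd(0, 3) = 3, so d ≤ 3.
We prove 3 | 3·2^r - 3 for all r ≥ 0 by induction on r.
Base case (r = 0): h(0) = 0 = 3·(0), so 3 | h(0).
Inductive step: suppose the statement holds for some m ≥ 0, i.e. 3 | h(m). Then
h(m+1) = 3·2^(m+1) - 3 = 2·(3·2^m - 3) + 3 = 2·h(m) + 3. The first term is divisible by 3 by the inductive hypothesis, and 3 is divisible by 3. Hence 3 | h(m+1).
Hence, by induction on r, the claim holds for every r ≥ 0.
Therefore the largest such d is 3.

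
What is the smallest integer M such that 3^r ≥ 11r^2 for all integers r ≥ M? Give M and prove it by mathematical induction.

At r = 5: 243 < 275, so the inequality fails and M ≥ 6. We prove 3^r ≥ 11r^2 for all r ≥ 6.
For the base case r = 6: 3^r = 729 and 11r^2 = 396, so 729 ≥ 396.
Suppose the result is true for r = i, so 3^i ≥ 11i^2.
Then 3^(i + 1) = 3·(3^i) ≥ 3·(11i^2).
Also, for i ≥ 6 we have 3·(11i^2) ≥ 11(i+1)^2, since 3 ≥ (1 + 1/i)^2 for all i ≥ 6.
Combining, 3^(i + 1) ≥ 11(i+1)^2.
This completes the induction.
Hence the smallest such M is 6.

M = 6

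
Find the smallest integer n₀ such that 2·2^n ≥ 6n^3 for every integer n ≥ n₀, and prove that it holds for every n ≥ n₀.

n₀ = 13

At n = 12: 8192 < 10368, so the inequality fails and n₀ ≥ 13. We prove 2·2^n ≥ 6n^3 for all n ≥ 13.
When n = 13: 2·2^n = 16384 and 6n^3 = 13182, so 16384 ≥ 13182.
Inductive step: assume the claim holds for n = m, so 2·2^m ≥ 6m^3.
Then 2·2^(m + 1) = 2·(2·2^m) ≥ 2·(6m^3).
Also, for m ≥ 13 we have 2·(6m^3) ≥ 6(m+1)^3, since 2 ≥ (1 + 1/m)^3 for all m ≥ 13.
Combining, 2·2^(m + 1) ≥ 6(m+1)^3.
Hence, by induction on n, the claim holds for every n ≥ 13.
Hence the smallest such n₀ is 13.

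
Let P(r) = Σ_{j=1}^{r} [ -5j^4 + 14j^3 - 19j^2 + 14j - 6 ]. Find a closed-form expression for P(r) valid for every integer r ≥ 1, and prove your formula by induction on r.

We claim P(r) = -r(r^4 - r^3 + r^2 - r + 2) for all r ≥ 1.
When r = 1: P(1) = -2, and the closed form gives -2. They agree.
Inductive step: assume the claim holds for r = j, so P(j) = j(-j^4 + j^3 - j^2 + j - 2).
Then P(j+1) = P(j) + (-5j^4 - 6j^3 - 7j^2 - 2j - 2) = (j(-j^4 + j^3 - j^2 + j - 2)) + (-5j^4 - 6j^3 - 7j^2 - 2j - 2).
Simplifying, P(j+1) = -(j + 1)(j^4 + 3j^3 + 4j^2 + 2j + 2) = -(j+1)((j+1)^4 - (j+1)^3 + (j+1)^2 - (j+1) + 2),
which is the closed form with r = j+1.
By induction, the statement is established for all r ≥ 1.

P(r) = -r(r^4 - r^3 + r^2 - r + 2)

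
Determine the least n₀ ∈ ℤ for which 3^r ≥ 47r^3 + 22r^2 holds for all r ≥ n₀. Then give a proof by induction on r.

n₀ = 10

At r = 9: 19683 < 36045, so the inequality fails and n₀ ≥ 10. We prove 3^r ≥ 47r^3 + 22r^2 for all r ≥ 10.
When r = 10: 3^r = 59049 and 47r^3 + 22r^2 = 49200, so 59049 ≥ 49200.
For the inductive step, assume it holds for an arbitrary i ≥ 10, so 3^i ≥ 47i^3 + 22i^2.
Then 3^(i + 1) = 3·(3^i) ≥ 3·(47i^3 + 22i^2).
Also, for i ≥ 10 we have 3·(47i^3 + 22i^2) ≥ 47(i+1)^3 + 22(i+1)^2, since 3·(47i^3 + 22i^2) − (47(i+1)^3 + 22(i+1)^2) = 94i^3 - 97i^2 - 185i - 69, which is nonnegative for all i ≥ 10.
Combining, 3^(i + 1) ≥ 47(i+1)^3 + 22(i+1)^2.
By the principle of mathematical induction, the result holds for all r ≥ 10.
Hence the smallest such n₀ is 10.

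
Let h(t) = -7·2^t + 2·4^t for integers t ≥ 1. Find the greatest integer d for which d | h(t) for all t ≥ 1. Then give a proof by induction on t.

Computing the first values: h(1) = -6 and h(2) = 4; gcd(-6, 4) = 2, so d ≤ 2.
We prove 2 | -7·2^t + 2·4^t for all t ≥ 1 by induction on t.
Base step (t = 1): h(1) = -6 = 2·(-3), so 2 | h(1).
Inductive step: suppose the statement holds for some m ≥ 1, i.e. 2 | h(m). Then
h(m+1) − 4·h(m) = (-7·2^(m+1) + 2·4^(m+1)) − 4·(-7·2^m + 2·4^m) = (-7)·2^m·(2 − 4) = (14)·2^m. Since 2 | h(m) by the inductive hypothesis, 2 | 4·h(m); and 2 | 14 since 14 = 2·7. Therefore 2 | h(m+1).
By the principle of mathematical induction, the result holds for all t ≥ 1.
Therefore the largest such d is 2.

d = 2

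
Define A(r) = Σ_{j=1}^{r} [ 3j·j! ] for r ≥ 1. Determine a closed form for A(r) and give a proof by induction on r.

A(r) = 3(r + 1)! - 3

We claim A(r) = 3(r + 1)! - 3 for all r ≥ 1.
When r = 1: A(1) = 3, and the closed form gives 3. They agree.
Suppose the result is true for r = j, so A(j) = 3(j + 1)! - 3.
Then A(j+1) = A(j) + (3(j + 1)(j + 1)!) = (3(j + 1)! - 3) + (3(j + 1)(j + 1)!).
Simplifying, A(j+1) = 3((j+1) + 1)! - 3,
which is the closed form with r = j+1.
By induction, the statement is established for all r ≥ 1.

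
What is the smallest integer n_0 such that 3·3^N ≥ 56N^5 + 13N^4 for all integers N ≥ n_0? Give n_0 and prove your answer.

At N = 15: 43046721 < 43183125, so the inequality fails and n_0 ≥ 16. We prove 3·3^N ≥ 56N^5 + 13N^4 for all N ≥ 16.
For the base case N = 16: 3·3^N = 129140163 and 56N^5 + 13N^4 = 59572224, so 129140163 ≥ 59572224.
Suppose the result is true for N = m, so 3·3^m ≥ 56m^5 + 13m^4.
Then 3·3^(m + 1) = 3·(3·3^m) ≥ 3·(56m^5 + 13m^4).
Also, for m ≥ 16 we have 3·(56m^5 + 13m^4) ≥ 56(m+1)^5 + 13(m+1)^4, since 3·(56m^5 + 13m^4) − (56(m+1)^5 + 13(m+1)^4) = 112m^5 - 254m^4 - 612m^3 - 638m^2 - 332m - 69, which is nonnegative for all m ≥ 16.
Combining, 3·3^(m + 1) ≥ 56(m+1)^5 + 13(m+1)^4.
This completes the induction.
Hence the smallest such n_0 is 16.

n_0 = 16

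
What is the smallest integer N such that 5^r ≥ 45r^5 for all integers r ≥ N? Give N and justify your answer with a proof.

N = 10

At r = 9: 1953125 < 2657205, so the inequality fails and N ≥ 10. We prove 5^r ≥ 45r^5 for all r ≥ 10.
Base case (r = 10): 5^r = 9765625 and 45r^5 = 4500000, so 9765625 ≥ 4500000.
Inductive step: assume the claim holds for r = i, so 5^i ≥ 45i^5.
Then 5^(i + 1) = 5·(5^i) ≥ 5·(45i^5).
Also, for i ≥ 10 we have 5·(45i^5) ≥ 45(i+1)^5, since 5 ≥ (1 + 1/i)^5 for all i ≥ 10.
Combining, 5^(i + 1) ≥ 45(i+1)^5.
This completes the induction.
Hence the smallest such N is 10.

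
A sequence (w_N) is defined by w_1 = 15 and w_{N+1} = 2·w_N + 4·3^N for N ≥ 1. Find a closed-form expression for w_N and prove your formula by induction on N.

Computing the first terms: w_1 = 15, w_2 = 42, w_3 = 120. This suggests w_N = 3·2^(N - 1) + 4·3^N.
Base step (N = 1): the formula gives 15 = 15 = w_1.
Suppose the result is true for N = k, so w_k = 3·2^(k - 1) + 4·3^k.
Then w_{k+1} = 2·w_k + 4·3^k = 2·(3·2^(k - 1) + 4·3^k) + 4·3^k = 3·2^k + 4·3^(k + 1) = 3·2^((k+1) - 1) + 4·3^(k+1),
which is the claimed formula at N = k+1.
By the principle of mathematical induction, the result holds for all N ≥ 1.

w_N = 3·2^(N - 1) + 4·3^N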